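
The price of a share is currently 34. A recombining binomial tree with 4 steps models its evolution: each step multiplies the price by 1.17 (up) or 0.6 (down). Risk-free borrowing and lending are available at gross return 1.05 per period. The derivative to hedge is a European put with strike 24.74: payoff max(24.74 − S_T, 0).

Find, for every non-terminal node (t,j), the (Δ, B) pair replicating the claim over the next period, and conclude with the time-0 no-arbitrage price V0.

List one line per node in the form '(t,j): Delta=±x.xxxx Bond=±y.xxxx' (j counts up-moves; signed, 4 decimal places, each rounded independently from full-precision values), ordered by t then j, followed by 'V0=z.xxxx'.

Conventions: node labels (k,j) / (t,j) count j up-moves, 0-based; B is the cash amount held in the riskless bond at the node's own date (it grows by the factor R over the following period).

Risk-neutral probability p* = (R−d)/(u−d) = (1.05−0.6)/(1.17−0.6) = 0.7895.
Terminal payoffs: V(4,0)=20.3336, V(4,1)=16.1475, V(4,2)=7.9847, V(4,3)=0.0000, V(4,4)=0.0000
  t=3,j=0: stock 7.3440 → up 8.5925 (V=16.1475), down 4.4064 (V=20.3336). Price 16.2179; hedge Δ=-1.0000, bond B=23.5619.
  t=3,j=1: stock 14.3208 → up 16.7553 (V=7.9847), down 8.5925 (V=16.1475). Price 9.2411; hedge Δ=-1.0000, bond B=23.5619.
  t=3,j=2: stock 27.9256 → up 32.6729 (V=0.0000), down 16.7553 (V=7.9847). Price 1.6009; hedge Δ=-0.5016, bond B=15.6091.
  t=3,j=3: stock 54.4548 → up 63.7122 (V=0.0000), down 32.6729 (V=0.0000). Price 0.0000; hedge Δ=0.0000, bond B=0.0000.
  t=2,j=0: stock 12.2400 → up 14.3208 (V=9.2411), down 7.3440 (V=16.2179). Price 10.1999; hedge Δ=-1.0000, bond B=22.4399.
  t=2,j=1: stock 23.8680 → up 27.9256 (V=1.6009), down 14.3208 (V=9.2411). Price 3.0566; hedge Δ=-0.5616, bond B=16.4604.
  t=2,j=2: stock 46.5426 → up 54.4548 (V=0.0000), down 27.9256 (V=1.6009). Price 0.3210; hedge Δ=-0.0603, bond B=3.1296.
  t=1,j=0: stock 20.4000 → up 23.8680 (V=3.0566), down 12.2400 (V=10.1999). Price 4.3433; hedge Δ=-0.6143, bond B=16.8754.
  t=1,j=1: stock 39.7800 → up 46.5426 (V=0.3210), down 23.8680 (V=3.0566). Price 0.8542; hedge Δ=-0.1206, bond B=5.6534.
  t=0,j=0: stock 34.0000 → up 39.7800 (V=0.8542), down 20.4000 (V=4.3433). Price 1.5131; hedge Δ=-0.1800, bond B=7.6343.
Sanity check at the root: Δ(0,0)·S0 + B(0,0) reproduces V0 = 1.5131.

(0,0): Delta=-0.1800 Bond=7.6343
(1,0): Delta=-0.6143 Bond=16.8754
(1,1): Delta=-0.1206 Bond=5.6534
(2,0): Delta=-1.0000 Bond=22.4399
(2,1): Delta=-0.5616 Bond=16.4604
(2,2): Delta=-0.0603 Bond=3.1296
(3,0): Delta=-1.0000 Bond=23.5619
(3,1): Delta=-1.0000 Bond=23.5619
(3,2): Delta=-0.5016 Bond=15.6091
(3,3): Delta=0.0000 Bond=0.0000
V0=1.5131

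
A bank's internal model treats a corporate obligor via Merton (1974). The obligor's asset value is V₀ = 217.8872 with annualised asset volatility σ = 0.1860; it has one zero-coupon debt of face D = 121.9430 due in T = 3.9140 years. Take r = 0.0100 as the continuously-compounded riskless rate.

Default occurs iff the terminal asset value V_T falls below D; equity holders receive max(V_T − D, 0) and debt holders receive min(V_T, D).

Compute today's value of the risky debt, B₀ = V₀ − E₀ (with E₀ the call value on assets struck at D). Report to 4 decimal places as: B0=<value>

B0=116.1573

With assets at 217.8872 and a single debt payment of 121.9430 at 3.9140 years:
d₁ = [ln(V₀/D) + (r + σ²/2)T] / (σ√T)
   = [ln(217.8872/121.9430) + (0.0100 + 0.5·0.1860²)·3.9140] / (0.1860·√3.9140)
   = [0.580424 + 0.106844] / 0.367979 = 1.867682
d₂ = d₁ − σ√T = 1.867682 − 0.367979 = 1.499702
N(d₁) = 0.969097,  N(d₂) = 0.933154,  e^(−rT) = 0.961616
E₀ = V₀·N(d₁) − D·e^(−rT)·N(d₂)
   = 217.8872·0.969097 − 121.9430·0.961616·0.933154 = 101.729924
B₀ = V₀ − E₀ = 217.8872 − 101.729924 = 116.157276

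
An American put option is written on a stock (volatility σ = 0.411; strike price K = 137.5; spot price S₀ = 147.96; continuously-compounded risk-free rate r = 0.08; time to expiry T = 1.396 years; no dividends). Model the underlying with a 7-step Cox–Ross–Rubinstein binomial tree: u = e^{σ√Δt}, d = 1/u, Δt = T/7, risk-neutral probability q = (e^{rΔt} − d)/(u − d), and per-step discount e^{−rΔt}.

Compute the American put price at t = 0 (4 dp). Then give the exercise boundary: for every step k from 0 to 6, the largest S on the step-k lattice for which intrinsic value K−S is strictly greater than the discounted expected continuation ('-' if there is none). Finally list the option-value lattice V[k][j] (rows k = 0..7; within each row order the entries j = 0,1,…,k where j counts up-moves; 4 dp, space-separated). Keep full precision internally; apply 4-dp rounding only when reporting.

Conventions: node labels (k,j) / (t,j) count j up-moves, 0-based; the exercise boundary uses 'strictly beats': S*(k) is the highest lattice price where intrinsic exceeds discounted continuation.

Δt=0.19943  u=1.20147  d=0.83232  q=0.49781  discount=0.98417
step 7 (expiry): payoffs max(K−S,0) = 96.5584 78.3999 52.1879 14.3504 0.0000 0.0000 0.0000 0.0000
step 6: (k=6,j=0): S=49.1900, K−S=88.3100, hold=86.1337 ⇒ V=88.3100 exercise | (k=6,j=1): S=71.0067, K−S=66.4933, hold=64.3170 ⇒ V=66.4933 exercise | (k=6,j=2): S=102.4995, K−S=35.0005, hold=32.8242 ⇒ V=35.0005 exercise | (k=6,j=3): S=147.9600, K−S=0.0000, hold=7.0926 ⇒ V=7.0926 continue | (k=6,j=4): S=213.5831, K−S=0.0000, hold=0.0000 ⇒ V=0.0000 continue | (k=6,j=5): S=308.3113, K−S=0.0000, hold=0.0000 ⇒ V=0.0000 continue | (k=6,j=6): S=445.0533, K−S=0.0000, hold=0.0000 ⇒ V=0.0000 continue  boundary S*=102.4995
step 5: (k=5,j=0): S=59.1001, K−S=78.3999, hold=76.2236 ⇒ V=78.3999 exercise | (k=5,j=1): S=85.3121, K−S=52.1879, hold=50.0116 ⇒ V=52.1879 exercise | (k=5,j=2): S=123.1496, K−S=14.3504, hold=20.7736 ⇒ V=20.7736 continue | (k=5,j=3): S=177.7688, K−S=0.0000, hold=3.5055 ⇒ V=3.5055 continue | (k=5,j=4): S=256.6127, K−S=0.0000, hold=0.0000 ⇒ V=0.0000 continue | (k=5,j=5): S=370.4254, K−S=0.0000, hold=0.0000 ⇒ V=0.0000 continue  boundary S*=85.3121
step 4: (k=4,j=0): S=71.0067, K−S=66.4933, hold=64.3170 ⇒ V=66.4933 exercise | (k=4,j=1): S=102.4995, K−S=35.0005, hold=35.9711 ⇒ V=35.9711 continue | (k=4,j=2): S=147.9600, K−S=0.0000, hold=11.9846 ⇒ V=11.9846 continue | (k=4,j=3): S=213.5831, K−S=0.0000, hold=1.7325 ⇒ V=1.7325 continue | (k=4,j=4): S=308.3113, K−S=0.0000, hold=0.0000 ⇒ V=0.0000 continue  boundary S*=71.0067
step 3: (k=3,j=0): S=85.3121, K−S=52.1879, hold=50.4872 ⇒ V=52.1879 exercise | (k=3,j=1): S=123.1496, K−S=14.3504, hold=23.6501 ⇒ V=23.6501 continue | (k=3,j=2): S=177.7688, K−S=0.0000, hold=6.7721 ⇒ V=6.7721 continue | (k=3,j=3): S=256.6127, K−S=0.0000, hold=0.8563 ⇒ V=0.8563 continue  boundary S*=85.3121
step 2: (k=2,j=0): S=102.4995, K−S=35.0005, hold=37.3804 ⇒ V=37.3804 continue | (k=2,j=1): S=147.9600, K−S=0.0000, hold=15.0068 ⇒ V=15.0068 continue | (k=2,j=2): S=213.5831, K−S=0.0000, hold=3.7666 ⇒ V=3.7666 continue  boundary S*=-
step 1: (k=1,j=0): S=123.1496, K−S=14.3504, hold=25.8272 ⇒ V=25.8272 continue | (k=1,j=1): S=177.7688, K−S=0.0000, hold=9.2624 ⇒ V=9.2624 continue  boundary S*=-
step 0: (k=0,j=0): S=147.9600, K−S=0.0000, hold=17.3028 ⇒ V=17.3028 continue  boundary S*=-

price = 17.3028
boundary = - - - 85.3121 71.0067 85.3121 102.4995
tree:
17.3028
25.8272 9.2624
37.3804 15.0068 3.7666
52.1879 23.6501 6.7721 0.8563
66.4933 35.9711 11.9846 1.7325 0.0000
78.3999 52.1879 20.7736 3.5055 0.0000 0.0000
88.3100 66.4933 35.0005 7.0926 0.0000 0.0000 0.0000
96.5584 78.3999 52.1879 14.3504 0.0000 0.0000 0.0000 0.0000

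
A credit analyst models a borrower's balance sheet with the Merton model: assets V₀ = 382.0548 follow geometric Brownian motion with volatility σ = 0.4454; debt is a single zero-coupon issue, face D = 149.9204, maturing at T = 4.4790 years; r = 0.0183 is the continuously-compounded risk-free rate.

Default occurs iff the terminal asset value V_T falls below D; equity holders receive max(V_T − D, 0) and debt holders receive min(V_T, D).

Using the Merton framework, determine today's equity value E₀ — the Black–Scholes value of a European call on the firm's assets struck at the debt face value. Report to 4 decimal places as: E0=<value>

E0=258.3332

Apply the equity-as-call identities (strike 149.9204, horizon 4.4790 years):
d₁ = [ln(V₀/D) + (r + σ²/2)T] / (σ√T)
   = [ln(382.0548/149.9204) + (0.0183 + 0.5·0.4454²)·4.4790] / (0.4454·√4.4790)
   = [0.935460 + 0.526240] / 0.942629 = 1.550663
d₂ = d₁ − σ√T = 1.550663 − 0.942629 = 0.608034
N(d₁) = 0.939509,  N(d₂) = 0.728418,  e^(−rT) = 0.921304
E₀ = V₀·N(d₁) − D·e^(−rT)·N(d₂)
   = 382.0548·0.939509 − 149.9204·0.921304·0.728418 = 258.333197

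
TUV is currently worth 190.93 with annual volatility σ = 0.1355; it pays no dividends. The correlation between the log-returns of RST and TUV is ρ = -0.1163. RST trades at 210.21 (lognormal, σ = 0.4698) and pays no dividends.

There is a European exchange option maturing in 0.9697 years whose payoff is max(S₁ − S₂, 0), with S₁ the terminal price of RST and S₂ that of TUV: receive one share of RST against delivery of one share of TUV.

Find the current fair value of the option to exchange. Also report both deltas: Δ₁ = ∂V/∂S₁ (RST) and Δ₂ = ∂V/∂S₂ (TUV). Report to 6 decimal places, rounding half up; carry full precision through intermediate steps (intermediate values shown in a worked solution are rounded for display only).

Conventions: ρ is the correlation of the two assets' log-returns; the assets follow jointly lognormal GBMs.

σ_eff = √(σ₁² + σ₂² − 2ρσ₁σ₂) = √(0.4698² + 0.1355² − 2·-0.1163·0.4698·0.1355) = 0.503864
d₁ = (ln(S₁/S₂) + (q₂ − q₁ + σ_eff²/2)T) / (σ_eff√T) = (ln(210.21/190.93) + (0.0 − 0.0 + 0.126940)·0.9697) / 0.496172 = 0.441971
d₂ = d₁ − σ_eff√T = 0.441971 − 0.496172 = -0.054201
N(d₁) = 0.670745,  N(d₂) = 0.478387
V = S₁·e^{−q₁T}·N(d₁) − S₂·e^{−q₂T}·N(d₂) = 140.997263 − 91.338510 = 49.658753
Key observation: pricing in TUV-units makes this a unit-strike call on the ratio S₁/S₂ — the risk-free rate cancels and cannot affect the value.
Δ₁ = e^{−q₁T}·N(d₁) = 0.670745;  Δ₂ = −e^{−q₂T}·N(d₂) = -0.478387

exchange price = 49.658753
Δ1 = 0.670745
Δ2 = -0.478387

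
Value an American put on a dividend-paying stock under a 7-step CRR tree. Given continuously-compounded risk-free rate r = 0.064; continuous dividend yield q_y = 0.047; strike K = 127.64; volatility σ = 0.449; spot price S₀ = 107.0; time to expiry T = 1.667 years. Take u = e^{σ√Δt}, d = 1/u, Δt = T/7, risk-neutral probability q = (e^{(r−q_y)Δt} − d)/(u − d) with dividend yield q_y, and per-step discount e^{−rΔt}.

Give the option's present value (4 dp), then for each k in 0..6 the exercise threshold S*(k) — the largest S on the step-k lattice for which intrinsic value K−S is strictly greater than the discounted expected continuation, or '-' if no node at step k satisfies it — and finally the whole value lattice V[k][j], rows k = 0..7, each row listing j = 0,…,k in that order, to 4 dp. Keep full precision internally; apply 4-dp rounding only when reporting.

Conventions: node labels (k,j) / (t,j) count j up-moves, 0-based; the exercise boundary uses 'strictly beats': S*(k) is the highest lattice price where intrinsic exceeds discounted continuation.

price = 34.3209
boundary = - - 69.0345 55.4507 69.0345 85.9458 69.0345
tree:
34.3209
45.6122 21.9351
58.6055 31.5659 11.1227
72.1893 43.9175 17.8149 3.4704
83.1002 58.6055 27.7810 6.4611 0.0000
91.8642 72.1893 41.6942 12.0290 0.0000 0.0000
98.9037 83.1002 58.6055 22.3951 0.0000 0.0000 0.0000
104.5581 91.8642 72.1893 41.6942 0.0000 0.0000 0.0000 0.0000

Δt=0.23814, u=1.24497, d=0.80323, q=0.45462, disc=e^(-rΔt)=0.98487
k=7 terminal: V=max(K-S,0) → 104.5581 91.8642 72.1893 41.6942 0.0000 0.0000 0.0000 0.0000
k=6: j=0 S=28.7363 intr=98.9037 cont=97.2929 V=98.9037[EX]; j=1 S=44.5398 intr=83.1002 cont=81.6653 V=83.1002[EX]; j=2 S=69.0345 intr=58.6055 cont=57.4433 V=58.6055[EX]; j=3 S=107.0000 intr=20.6400 cont=22.3951 V=22.3951[hold]; j=4 S=165.8447 intr=0.0000 cont=0.0000 V=0.0000[hold]; j=5 S=257.0511 intr=0.0000 cont=0.0000 V=0.0000[hold]; j=6 S=398.4164 intr=0.0000 cont=0.0000 V=0.0000[hold]  S*(6)=69.0345
k=5: j=0 S=35.7758 intr=91.8642 cont=90.3318 V=91.8642[EX]; j=1 S=55.4507 intr=72.1893 cont=70.8758 V=72.1893[EX]; j=2 S=85.9458 intr=41.6942 cont=41.5060 V=41.6942[EX]; j=3 S=133.2118 intr=0.0000 cont=12.0290 V=12.0290[hold]; j=4 S=206.4717 intr=0.0000 cont=0.0000 V=0.0000[hold]; j=5 S=320.0209 intr=0.0000 cont=0.0000 V=0.0000[hold]  S*(5)=85.9458
k=4: j=0 S=44.5398 intr=83.1002 cont=81.6653 V=83.1002[EX]; j=1 S=69.0345 intr=58.6055 cont=57.4433 V=58.6055[EX]; j=2 S=107.0000 intr=20.6400 cont=27.7810 V=27.7810[hold]; j=3 S=165.8447 intr=0.0000 cont=6.4611 V=6.4611[hold]; j=4 S=257.0511 intr=0.0000 cont=0.0000 V=0.0000[hold]  S*(4)=69.0345
k=3: j=0 S=55.4507 intr=72.1893 cont=70.8758 V=72.1893[EX]; j=1 S=85.9458 intr=41.6942 cont=43.9175 V=43.9175[hold]; j=2 S=133.2118 intr=0.0000 cont=17.8149 V=17.8149[hold]; j=3 S=206.4717 intr=0.0000 cont=3.4704 V=3.4704[hold]  S*(3)=55.4507
k=2: j=0 S=69.0345 intr=58.6055 cont=58.4388 V=58.6055[EX]; j=1 S=107.0000 intr=20.6400 cont=31.5659 V=31.5659[hold]; j=2 S=165.8447 intr=0.0000 cont=11.1227 V=11.1227[hold]  S*(2)=69.0345
k=1: j=0 S=85.9458 intr=41.6942 cont=45.6122 V=45.6122[hold]; j=1 S=133.2118 intr=0.0000 cont=21.9351 V=21.9351[hold]  S*(1)=-
k=0: j=0 S=107.0000 intr=20.6400 cont=34.3209 V=34.3209[hold]  S*(0)=-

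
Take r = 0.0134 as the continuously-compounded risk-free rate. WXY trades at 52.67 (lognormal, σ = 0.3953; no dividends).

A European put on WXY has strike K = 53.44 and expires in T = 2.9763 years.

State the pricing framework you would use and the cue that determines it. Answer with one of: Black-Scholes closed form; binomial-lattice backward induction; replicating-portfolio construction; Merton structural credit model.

framework: Black-Scholes closed form

Key observation: a European claim on WXY (strike 53.44) — a lognormal (GBM) underlying with constant rate and volatility — has an exact closed-form value; no lattice or capital structure is involved.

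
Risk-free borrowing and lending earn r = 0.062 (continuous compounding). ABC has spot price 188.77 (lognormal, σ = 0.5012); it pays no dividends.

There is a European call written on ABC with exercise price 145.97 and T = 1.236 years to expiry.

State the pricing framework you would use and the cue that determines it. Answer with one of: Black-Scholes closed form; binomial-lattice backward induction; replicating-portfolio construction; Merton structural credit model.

Key observation: everything needed for the exact continuous-time valuation of the European call on ABC (strike 145.97) is given, and no feature rules the closed form out.

framework: Black-Scholes closed form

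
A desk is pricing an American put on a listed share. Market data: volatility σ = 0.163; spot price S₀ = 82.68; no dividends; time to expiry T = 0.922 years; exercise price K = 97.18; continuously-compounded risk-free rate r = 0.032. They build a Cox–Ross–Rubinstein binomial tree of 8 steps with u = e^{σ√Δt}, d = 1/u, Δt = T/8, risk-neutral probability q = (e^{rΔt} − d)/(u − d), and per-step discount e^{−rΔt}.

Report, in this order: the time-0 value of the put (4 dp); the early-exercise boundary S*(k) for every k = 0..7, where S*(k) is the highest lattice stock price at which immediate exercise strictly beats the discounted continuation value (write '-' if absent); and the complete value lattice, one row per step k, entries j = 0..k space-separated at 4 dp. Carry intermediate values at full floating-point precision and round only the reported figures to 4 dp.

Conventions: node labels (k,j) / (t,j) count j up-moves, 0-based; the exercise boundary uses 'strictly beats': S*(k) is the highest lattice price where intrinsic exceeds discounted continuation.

params: Δt=0.11525 u=1.05690 d=0.94617 q=0.51954 e^(-rΔt)=0.99632
t_8 payoffs: 44.0740 37.8591 30.9169 23.1622 14.5000 4.8241 0.0000 0.0000 0.0000
t_7: node(7,0) S=56.1275 payoff=41.0525 vs cont=40.6948 → 41.0525 [stop]  node(7,1) S=62.6960 payoff=34.4840 vs cont=34.1263 → 34.4840 [stop]  node(7,2) S=70.0332 payoff=27.1468 vs cont=26.7890 → 27.1468 [stop]  node(7,3) S=78.2291 payoff=18.9509 vs cont=18.5932 → 18.9509 [stop]  node(7,4) S=87.3841 payoff=9.7959 vs cont=9.4381 → 9.7959 [stop]  node(7,5) S=97.6106 payoff=0.0000 vs cont=2.3093 → 2.3093 [wait]  node(7,6) S=109.0338 payoff=0.0000 vs cont=0.0000 → 0.0000 [wait]  node(7,7) S=121.7939 payoff=0.0000 vs cont=0.0000 → 0.0000 [wait]  ⇒ S*(7)=87.3841
t_6: node(6,0) S=59.3209 payoff=37.8591 vs cont=37.5014 → 37.8591 [stop]  node(6,1) S=66.2631 payoff=30.9169 vs cont=30.5591 → 30.9169 [stop]  node(6,2) S=74.0178 payoff=23.1622 vs cont=22.8045 → 23.1622 [stop]  node(6,3) S=82.6800 payoff=14.5000 vs cont=14.1423 → 14.5000 [stop]  node(6,4) S=92.3559 payoff=4.8241 vs cont=5.8845 → 5.8845 [wait]  node(6,5) S=103.1642 payoff=0.0000 vs cont=1.1054 → 1.1054 [wait]  node(6,6) S=115.2374 payoff=0.0000 vs cont=0.0000 → 0.0000 [wait]  ⇒ S*(6)=82.6800
t_5: node(5,0) S=62.6960 payoff=34.4840 vs cont=34.1263 → 34.4840 [stop]  node(5,1) S=70.0332 payoff=27.1468 vs cont=26.7890 → 27.1468 [stop]  node(5,2) S=78.2291 payoff=18.9509 vs cont=18.5932 → 18.9509 [stop]  node(5,3) S=87.3841 payoff=9.7959 vs cont=9.9870 → 9.9870 [wait]  node(5,4) S=97.6106 payoff=0.0000 vs cont=3.3891 → 3.3891 [wait]  node(5,5) S=109.0338 payoff=0.0000 vs cont=0.5292 → 0.5292 [wait]  ⇒ S*(5)=78.2291
t_4: node(4,0) S=66.2631 payoff=30.9169 vs cont=30.5591 → 30.9169 [stop]  node(4,1) S=74.0178 payoff=23.1622 vs cont=22.8045 → 23.1622 [stop]  node(4,2) S=82.6800 payoff=14.5000 vs cont=14.2412 → 14.5000 [stop]  node(4,3) S=92.3559 payoff=4.8241 vs cont=6.5350 → 6.5350 [wait]  node(4,4) S=103.1642 payoff=0.0000 vs cont=1.8962 → 1.8962 [wait]  ⇒ S*(4)=82.6800
t_3: node(3,0) S=70.0332 payoff=27.1468 vs cont=26.7890 → 27.1468 [stop]  node(3,1) S=78.2291 payoff=18.9509 vs cont=18.5932 → 18.9509 [stop]  node(3,2) S=87.3841 payoff=9.7959 vs cont=10.3237 → 10.3237 [wait]  node(3,3) S=97.6106 payoff=0.0000 vs cont=4.1098 → 4.1098 [wait]  ⇒ S*(3)=78.2291
t_2: node(2,0) S=74.0178 payoff=23.1622 vs cont=22.8045 → 23.1622 [stop]  node(2,1) S=82.6800 payoff=14.5000 vs cont=14.4155 → 14.5000 [stop]  node(2,2) S=92.3559 payoff=4.8241 vs cont=7.0693 → 7.0693 [wait]  ⇒ S*(2)=82.6800
t_1: node(1,0) S=78.2291 payoff=18.9509 vs cont=18.5932 → 18.9509 [stop]  node(1,1) S=87.3841 payoff=9.7959 vs cont=10.6003 → 10.6003 [wait]  ⇒ S*(1)=78.2291
t_0: node(0,0) S=82.6800 payoff=14.5000 vs cont=14.5586 → 14.5586 [wait]  ⇒ S*(0)=-

price = 14.5586
boundary = - 78.2291 82.6800 78.2291 82.6800 78.2291 82.6800 87.3841
tree:
14.5586
18.9509 10.6003
23.1622 14.5000 7.0693
27.1468 18.9509 10.3237 4.1098
30.9169 23.1622 14.5000 6.5350 1.8962
34.4840 27.1468 18.9509 9.9870 3.3891 0.5292
37.8591 30.9169 23.1622 14.5000 5.8845 1.1054 0.0000
41.0525 34.4840 27.1468 18.9509 9.7959 2.3093 0.0000 0.0000
44.0740 37.8591 30.9169 23.1622 14.5000 4.8241 0.0000 0.0000 0.0000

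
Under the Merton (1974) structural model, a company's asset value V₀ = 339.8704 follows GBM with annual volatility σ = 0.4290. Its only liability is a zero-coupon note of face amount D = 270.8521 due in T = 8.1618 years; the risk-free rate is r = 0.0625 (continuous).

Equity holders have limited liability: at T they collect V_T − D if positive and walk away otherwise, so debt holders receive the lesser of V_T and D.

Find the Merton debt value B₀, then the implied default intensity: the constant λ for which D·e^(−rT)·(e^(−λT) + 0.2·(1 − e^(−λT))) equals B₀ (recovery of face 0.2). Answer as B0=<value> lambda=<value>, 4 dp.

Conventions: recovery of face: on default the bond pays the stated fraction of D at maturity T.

B0=118.7533 lambda=0.0504

With assets at 339.8704 and a single debt payment of 270.8521 at 8.1618 years:
d₁ = [ln(V₀/D) + (r + σ²/2)T] / (σ√T)
   = [ln(339.8704/270.8521) + (0.0625 + 0.5·0.4290²)·8.1618] / (0.4290·√8.1618)
   = [0.226991 + 1.261165] / 1.225604 = 1.214223
d₂ = d₁ − σ√T = 1.214223 − 1.225604 = -0.011381
N(d₁) = 0.887669,  N(d₂) = 0.495460,  e^(−rT) = 0.600428
E₀ = V₀·N(d₁) − D·e^(−rT)·N(d₂)
   = 339.8704·0.887669 − 270.8521·0.600428·0.495460 = 221.117112
B₀ = V₀ − E₀ = 339.8704 − 221.117112 = 118.753288
e^(−λT) = (B₀·e^(rT)/D − 0.2)/(1 − 0.2) = (118.7533·1.665479/270.8521 − 0.2)/0.8 = 0.66277248
λ = −ln(0.66277248)/8.1618 = 0.050396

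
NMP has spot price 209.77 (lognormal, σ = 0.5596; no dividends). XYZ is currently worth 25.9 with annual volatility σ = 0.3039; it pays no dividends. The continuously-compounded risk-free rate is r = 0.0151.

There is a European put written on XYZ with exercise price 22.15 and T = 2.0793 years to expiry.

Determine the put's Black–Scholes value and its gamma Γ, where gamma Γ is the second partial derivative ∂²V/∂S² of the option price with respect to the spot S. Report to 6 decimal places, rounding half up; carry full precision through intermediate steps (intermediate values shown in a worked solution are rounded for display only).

price = 2.254348
Γ = 0.028499

σ√T = 0.3039·√2.0793 = 0.438217
d₁ = (ln(S/K) + (r+σ²/2)T) / (σ√T) = (ln(25.9/22.15) + (0.0151+0.3039²/2)·2.0793) / 0.438217 = (0.156405 + 0.127415) / 0.438217 = 0.647670
d₂ = d₁ − σ√T = 0.647670 − 0.438217 = 0.209453
e^{−rT} = 0.969090
N(−d₁) = 0.258599,  N(−d₂) = 0.417047
Put price V = K·e^{−rT}·N(−d₂) − S·N(−d₁) = 8.952068 − 6.697720 = 2.254348
φ(d₁) = (1/√(2π))·e^{−d₁²/2} = 0.323461
Γ = φ(d₁) / (S·σ·√T) = 0.028499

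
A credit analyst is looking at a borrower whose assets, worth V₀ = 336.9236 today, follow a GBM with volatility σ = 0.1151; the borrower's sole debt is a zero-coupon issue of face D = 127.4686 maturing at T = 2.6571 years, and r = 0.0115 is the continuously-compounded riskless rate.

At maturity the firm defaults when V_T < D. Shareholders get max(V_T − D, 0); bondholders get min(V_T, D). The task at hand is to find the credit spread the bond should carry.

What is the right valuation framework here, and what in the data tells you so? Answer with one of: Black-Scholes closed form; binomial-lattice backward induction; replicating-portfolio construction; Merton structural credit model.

framework: Merton structural credit model

Key observation: the question is about default risk generated by asset-value dynamics against a debt face of 127.4686 — the structural framework prices exactly that.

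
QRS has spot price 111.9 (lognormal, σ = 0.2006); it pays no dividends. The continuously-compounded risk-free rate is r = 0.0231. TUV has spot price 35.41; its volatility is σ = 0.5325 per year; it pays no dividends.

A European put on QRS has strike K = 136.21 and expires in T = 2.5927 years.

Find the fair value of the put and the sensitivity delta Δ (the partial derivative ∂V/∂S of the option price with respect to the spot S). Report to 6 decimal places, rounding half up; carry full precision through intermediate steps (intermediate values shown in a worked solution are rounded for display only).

price = 24.949650
Δ = -0.603230

σ√T = 0.2006·√2.5927 = 0.323003
d₁ = (ln(S/K) + (r+σ²/2)T) / (σ√T) = (ln(111.9/136.21) + (0.0231+0.2006²/2)·2.5927) / 0.323003 = (-0.196592 + 0.112057) / 0.323003 = -0.261716
d₂ = d₁ − σ√T = -0.261716 − 0.323003 = -0.584720
e^{−rT} = 0.941867
N(−d₁) = 0.603230,  N(−d₂) = 0.720632
Put price V = K·e^{−rT}·N(−d₂) − S·N(−d₁) = 92.451076 − 67.501426 = 24.949650
Δ = −N(−d₁) = -0.603230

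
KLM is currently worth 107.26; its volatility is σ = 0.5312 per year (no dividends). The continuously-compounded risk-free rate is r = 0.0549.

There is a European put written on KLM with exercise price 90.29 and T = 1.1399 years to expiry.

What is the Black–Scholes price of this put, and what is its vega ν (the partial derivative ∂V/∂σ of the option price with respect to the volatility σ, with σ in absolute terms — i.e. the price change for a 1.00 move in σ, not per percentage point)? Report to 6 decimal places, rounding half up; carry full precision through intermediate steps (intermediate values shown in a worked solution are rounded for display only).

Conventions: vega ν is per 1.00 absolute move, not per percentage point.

σ√T = 0.5312·√1.1399 = 0.567142
d₁ = (ln(S/K) + (r+σ²/2)T) / (σ√T) = (ln(107.26/90.29) + (0.0549+0.5312²/2)·1.1399) / 0.567142 = (0.172229 + 0.223405) / 0.567142 = 0.697594
d₂ = d₁ − σ√T = 0.697594 − 0.567142 = 0.130452
e^{−rT} = 0.939337
N(−d₁) = 0.242716,  N(−d₂) = 0.448104
Put price V = K·e^{−rT}·N(−d₂) − S·N(−d₁) = 38.004974 − 26.033682 = 11.971292
φ(d₁) = (1/√(2π))·e^{−d₁²/2} = 0.312779
ν = S·φ(d₁)·√T = 35.818662

price = 11.971292
ν = 35.818662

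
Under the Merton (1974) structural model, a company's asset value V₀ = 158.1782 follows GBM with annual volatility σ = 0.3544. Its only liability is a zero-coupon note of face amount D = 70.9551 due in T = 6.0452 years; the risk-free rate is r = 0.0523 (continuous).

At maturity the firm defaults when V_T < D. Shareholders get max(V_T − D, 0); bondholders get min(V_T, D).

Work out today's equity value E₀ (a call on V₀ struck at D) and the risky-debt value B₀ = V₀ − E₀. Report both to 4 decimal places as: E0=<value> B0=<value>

Equity is a call on the firm's assets struck at D = 70.9551:
d₁ = [ln(V₀/D) + (r + σ²/2)T] / (σ√T)
   = [ln(158.1782/70.9551) + (0.0523 + 0.5·0.3544²)·6.0452] / (0.3544·√6.0452)
   = [0.801675 + 0.695801] / 0.871363 = 1.718544
d₂ = d₁ − σ√T = 1.718544 − 0.871363 = 0.847181
N(d₁) = 0.957151,  N(d₂) = 0.801553,  e^(−rT) = 0.728940
E₀ = V₀·N(d₁) − D·e^(−rT)·N(d₂)
   = 158.1782·0.957151 − 70.9551·0.728940·0.801553 = 109.942543
B₀ = V₀ − E₀ = 158.1782 − 109.942543 = 48.235657

E0=109.9425 B0=48.2357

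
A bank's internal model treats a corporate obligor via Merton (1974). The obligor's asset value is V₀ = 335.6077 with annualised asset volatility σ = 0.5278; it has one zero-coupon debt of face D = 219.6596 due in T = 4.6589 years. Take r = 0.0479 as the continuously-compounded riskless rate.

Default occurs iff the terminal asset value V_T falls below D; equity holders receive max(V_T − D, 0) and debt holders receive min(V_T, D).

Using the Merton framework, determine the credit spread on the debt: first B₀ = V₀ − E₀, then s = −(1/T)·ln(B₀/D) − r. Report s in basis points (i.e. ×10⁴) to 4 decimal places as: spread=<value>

spread=637.2393

Equity is a call on the firm's assets struck at D = 219.6596:
d₁ = [ln(V₀/D) + (r + σ²/2)T] / (σ√T)
   = [ln(335.6077/219.6596) + (0.0479 + 0.5·0.5278²)·4.6589] / (0.5278·√4.6589)
   = [0.423864 + 0.872083] / 1.139229 = 1.137565
d₂ = d₁ − σ√T = 1.137565 − 1.139229 = -0.001665
N(d₁) = 0.872349,  N(d₂) = 0.499336,  e^(−rT) = 0.799986
E₀ = V₀·N(d₁) − D·e^(−rT)·N(d₂)
   = 335.6077·0.872349 − 219.6596·0.799986·0.499336 = 205.021395
B₀ = V₀ − E₀ = 335.6077 − 205.021395 = 130.586305
spread = −(1/T)·ln(B₀/D) − r = −(1/4.6589)·ln(130.586305/219.6596) − 0.0479 = 0.06372393
in basis points: 0.06372393 × 10⁴ = 637.2393 bp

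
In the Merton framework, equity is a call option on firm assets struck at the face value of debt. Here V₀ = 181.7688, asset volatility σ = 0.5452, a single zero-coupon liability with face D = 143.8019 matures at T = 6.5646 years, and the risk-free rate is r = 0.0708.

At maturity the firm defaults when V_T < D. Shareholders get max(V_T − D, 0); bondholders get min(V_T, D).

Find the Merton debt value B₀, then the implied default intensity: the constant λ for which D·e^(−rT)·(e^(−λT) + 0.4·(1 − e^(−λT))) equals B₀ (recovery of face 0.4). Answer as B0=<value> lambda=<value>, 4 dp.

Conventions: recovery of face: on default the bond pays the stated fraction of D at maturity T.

Apply the equity-as-call identities (strike 143.8019, horizon 6.5646 years):
d₁ = [ln(V₀/D) + (r + σ²/2)T] / (σ√T)
   = [ln(181.7688/143.8019) + (0.0708 + 0.5·0.5452²)·6.5646] / (0.5452·√6.5646)
   = [0.234299 + 1.440415] / 1.396883 = 1.198893
d₂ = d₁ − σ√T = 1.198893 − 1.396883 = -0.197990
N(d₁) = 0.884715,  N(d₂) = 0.421527,  e^(−rT) = 0.628277
E₀ = V₀·N(d₁) − D·e^(−rT)·N(d₂)
   = 181.7688·0.884715 − 143.8019·0.628277·0.421527 = 122.729772
B₀ = V₀ − E₀ = 181.7688 − 122.729772 = 59.039028
e^(−λT) = (B₀·e^(rT)/D − 0.4)/(1 − 0.4) = (59.0390·1.591654/143.8019 − 0.4)/0.6 = 0.42244338
λ = −ln(0.42244338)/6.5646 = 0.131265

B0=59.0390 lambda=0.1313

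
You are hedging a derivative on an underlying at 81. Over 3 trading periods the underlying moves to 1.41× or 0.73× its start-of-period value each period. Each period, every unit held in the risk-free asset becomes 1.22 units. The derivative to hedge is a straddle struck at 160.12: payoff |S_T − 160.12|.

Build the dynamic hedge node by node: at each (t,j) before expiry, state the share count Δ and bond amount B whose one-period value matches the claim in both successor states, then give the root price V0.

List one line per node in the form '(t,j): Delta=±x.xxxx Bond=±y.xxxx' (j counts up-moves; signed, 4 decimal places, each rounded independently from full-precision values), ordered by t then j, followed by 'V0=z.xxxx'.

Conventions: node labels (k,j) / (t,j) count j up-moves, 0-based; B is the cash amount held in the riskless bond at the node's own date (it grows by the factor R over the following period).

The replicating-portfolio and risk-neutral prices coincide; use p* = (1.22−0.73)/(1.41−0.73) = 0.7206 for the latter.
Terminal payoffs: V(3,0)=128.6096, V(3,1)=99.2575, V(3,2)=42.5636, V(3,3)=66.9409
(2,0): S=43.1649. Δ = (V_up−V_dn)/(S_up−S_dn) = (99.2575−128.6096)/(60.8625−31.5104) = -1.0000. V = [p*·99.2575 + (1−p*)·128.6096]/1.22 = 88.0810. B = V − Δ·S = 131.2459.
(2,1): S=83.3733. Δ = (V_up−V_dn)/(S_up−S_dn) = (42.5636−99.2575)/(117.5564−60.8625) = -1.0000. V = [p*·42.5636 + (1−p*)·99.2575]/1.22 = 47.8726. B = V − Δ·S = 131.2459.
(2,2): S=161.0361. Δ = (V_up−V_dn)/(S_up−S_dn) = (66.9409−42.5636)/(227.0609−117.5564) = 0.2226. V = [p*·66.9409 + (1−p*)·42.5636]/1.22 = 49.2866. B = V − Δ·S = 13.4377.
(1,0): S=59.1300. Δ = (V_up−V_dn)/(S_up−S_dn) = (47.8726−88.0810)/(83.3733−43.1649) = -1.0000. V = [p*·47.8726 + (1−p*)·88.0810]/1.22 = 48.4486. B = V − Δ·S = 107.5786.
(1,1): S=114.2100. Δ = (V_up−V_dn)/(S_up−S_dn) = (49.2866−47.8726)/(161.0361−83.3733) = 0.0182. V = [p*·49.2866 + (1−p*)·47.8726]/1.22 = 40.0750. B = V − Δ·S = 37.9956.
(0,0): S=81.0000. Δ = (V_up−V_dn)/(S_up−S_dn) = (40.0750−48.4486)/(114.2100−59.1300) = -0.1520. V = [p*·40.0750 + (1−p*)·48.4486]/1.22 = 34.7661. B = V − Δ·S = 47.0803.
As a check, the time-0 holding Δ(0,0)·S0 + B(0,0) comes to 34.7661 — exactly V0.

(0,0): Delta=-0.1520 Bond=47.0803
(1,0): Delta=-1.0000 Bond=107.5786
(1,1): Delta=0.0182 Bond=37.9956
(2,0): Delta=-1.0000 Bond=131.2459
(2,1): Delta=-1.0000 Bond=131.2459
(2,2): Delta=0.2226 Bond=13.4377
V0=34.7661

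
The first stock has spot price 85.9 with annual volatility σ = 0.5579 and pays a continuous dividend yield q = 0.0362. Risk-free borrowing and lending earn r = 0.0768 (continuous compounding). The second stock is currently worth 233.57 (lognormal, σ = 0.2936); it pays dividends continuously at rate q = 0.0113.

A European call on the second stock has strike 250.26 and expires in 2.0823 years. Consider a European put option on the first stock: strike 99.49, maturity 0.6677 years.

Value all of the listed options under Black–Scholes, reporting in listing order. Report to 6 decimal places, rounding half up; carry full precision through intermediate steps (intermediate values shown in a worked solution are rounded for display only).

[the second stock call K=250.26]
σ√T = 0.2936·√2.0823 = 0.423670
d₁ = (ln(S/K) + (r−q+σ²/2)T) / (σ√T) = (ln(233.57/250.26) + (0.0768−0.0113+0.2936²/2)·2.0823) / 0.423670 = (-0.069019 + 0.226139) / 0.423670 = 0.370855
d₂ = d₁ − σ√T = 0.370855 − 0.423670 = -0.052815
e^{−rT} = 0.852211
e^{−qT} = 0.976745
N(d₁) = 0.644627,  N(d₂) = 0.478940
price = S·e^{−qT}·N(d₁) − K·e^{−rT}·N(d₂) = 147.064150 − 102.145600 = 44.918550
[the first stock put K=99.49]
σ√T = 0.5579·√0.6677 = 0.455876
d₁ = (ln(S/K) + (r−q+σ²/2)T) / (σ√T) = (ln(85.9/99.49) + (0.0768−0.0362+0.5579²/2)·0.6677) / 0.455876 = (-0.146873 + 0.131020) / 0.455876 = -0.034775
d₂ = d₁ − σ√T = -0.034775 − 0.455876 = -0.490651
e^{−rT} = 0.950013
e^{−qT} = 0.976119
N(−d₁) = 0.513870,  N(−d₂) = 0.688163
price = K·e^{−rT}·N(−d₂) − S·e^{−qT}·N(−d₁) = 65.043018 − 43.087326 = 21.955692

price(the second stock call K=250.26) = 44.918550
price(the first stock put K=99.49) = 21.955692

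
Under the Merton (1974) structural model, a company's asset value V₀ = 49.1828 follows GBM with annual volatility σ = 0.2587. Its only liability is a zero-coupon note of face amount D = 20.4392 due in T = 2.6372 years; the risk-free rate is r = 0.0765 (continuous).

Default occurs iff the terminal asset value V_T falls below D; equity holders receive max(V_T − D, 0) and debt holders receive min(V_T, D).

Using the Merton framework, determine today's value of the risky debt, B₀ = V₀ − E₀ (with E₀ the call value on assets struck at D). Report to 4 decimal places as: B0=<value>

With assets at 49.1828 and a single debt payment of 20.4392 at 2.6372 years:
d₁ = [ln(V₀/D) + (r + σ²/2)T] / (σ√T)
   = [ln(49.1828/20.4392) + (0.0765 + 0.5·0.2587²)·2.6372] / (0.2587·√2.6372)
   = [0.878089 + 0.289994] / 0.420115 = 2.780391
d₂ = d₁ − σ√T = 2.780391 − 0.420115 = 2.360276
N(d₁) = 0.997285,  N(d₂) = 0.990869,  e^(−rT) = 0.817303
E₀ = V₀·N(d₁) − D·e^(−rT)·N(d₂)
   = 49.1828·0.997285 − 20.4392·0.817303·0.990869 = 32.496800
B₀ = V₀ − E₀ = 49.1828 − 32.496800 = 16.686000

B0=16.6860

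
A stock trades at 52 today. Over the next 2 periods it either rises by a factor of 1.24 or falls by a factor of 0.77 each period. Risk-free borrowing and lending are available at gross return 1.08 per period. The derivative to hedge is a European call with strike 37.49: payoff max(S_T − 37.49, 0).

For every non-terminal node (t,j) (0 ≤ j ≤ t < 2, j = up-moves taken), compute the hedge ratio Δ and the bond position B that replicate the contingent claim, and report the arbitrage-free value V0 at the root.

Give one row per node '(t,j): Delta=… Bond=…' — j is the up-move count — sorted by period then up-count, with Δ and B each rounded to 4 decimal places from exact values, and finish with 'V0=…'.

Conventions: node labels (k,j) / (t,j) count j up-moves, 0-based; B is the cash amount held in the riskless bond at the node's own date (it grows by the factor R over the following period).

(0,0): Delta=0.9141 Bond=-27.0140
(1,0): Delta=0.6461 Bond=-18.4454
(1,1): Delta=1.0000 Bond=-34.7130
V0=20.5200

Under the risk-neutral measure, an up-move has probability p* = (R−d)/(u−d) = 0.6596 and values discount at R = 1.08.
Expiry values: V(2,0)=0.0000, V(2,1)=12.1596, V(2,2)=42.4652
  t=1,j=0: stock 40.0400 → up 49.6496 (V=12.1596), down 30.8308 (V=0.0000). Price 7.4261; hedge Δ=0.6461, bond B=-18.4454.
  t=1,j=1: stock 64.4800 → up 79.9552 (V=42.4652), down 49.6496 (V=12.1596). Price 29.7670; hedge Δ=1.0000, bond B=-34.7130.
  t=0,j=0: stock 52.0000 → up 64.4800 (V=29.7670), down 40.0400 (V=7.4261). Price 20.5200; hedge Δ=0.9141, bond B=-27.0140.
Sanity check at the root: Δ(0,0)·S0 + B(0,0) reproduces V0 = 20.5200.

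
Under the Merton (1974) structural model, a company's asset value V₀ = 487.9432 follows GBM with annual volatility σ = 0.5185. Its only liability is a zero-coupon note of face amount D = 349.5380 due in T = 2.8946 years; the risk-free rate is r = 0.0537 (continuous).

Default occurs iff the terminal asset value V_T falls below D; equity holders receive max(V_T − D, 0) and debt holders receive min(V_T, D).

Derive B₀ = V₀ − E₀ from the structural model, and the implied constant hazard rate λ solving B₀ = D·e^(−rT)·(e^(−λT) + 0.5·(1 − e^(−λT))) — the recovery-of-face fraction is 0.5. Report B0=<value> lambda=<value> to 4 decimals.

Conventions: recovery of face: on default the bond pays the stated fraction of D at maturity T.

B0=241.0578 lambda=0.1701

Work the structural quantities from V₀ = 487.9432 against face 349.5380:
d₁ = [ln(V₀/D) + (r + σ²/2)T] / (σ√T)
   = [ln(487.9432/349.5380) + (0.0537 + 0.5·0.5185²)·2.8946] / (0.5185·√2.8946)
   = [0.333587 + 0.544535] / 0.882151 = 0.995433
d₂ = d₁ − σ√T = 0.995433 − 0.882151 = 0.113281
N(d₁) = 0.840237,  N(d₂) = 0.545096,  e^(−rT) = 0.856038
E₀ = V₀·N(d₁) − D·e^(−rT)·N(d₂)
   = 487.9432·0.840237 − 349.5380·0.856038·0.545096 = 246.885363
B₀ = V₀ − E₀ = 487.9432 − 246.885363 = 241.057837
e^(−λT) = (B₀·e^(rT)/D − 0.5)/(1 − 0.5) = (241.0578·1.168172/349.5380 − 0.5)/0.5 = 0.61125223
λ = −ln(0.61125223)/2.8946 = 0.170057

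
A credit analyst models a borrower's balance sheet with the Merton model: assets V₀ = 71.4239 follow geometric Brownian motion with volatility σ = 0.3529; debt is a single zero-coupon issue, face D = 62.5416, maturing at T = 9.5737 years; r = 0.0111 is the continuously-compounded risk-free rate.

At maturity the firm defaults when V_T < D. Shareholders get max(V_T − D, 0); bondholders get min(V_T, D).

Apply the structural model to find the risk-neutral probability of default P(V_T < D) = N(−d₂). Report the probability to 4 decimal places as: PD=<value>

Work the structural quantities from V₀ = 71.4239 against face 62.5416:
d₁ = [ln(V₀/D) + (r + σ²/2)T] / (σ√T)
   = [ln(71.4239/62.5416) + (0.0111 + 0.5·0.3529²)·9.5737] / (0.3529·√9.5737)
   = [0.132801 + 0.702415] / 1.091922 = 0.764904
d₂ = d₁ − σ√T = 0.764904 − 1.091922 = -0.327018
risk-neutral PD = N(−d₂) = N(0.327018) = 0.628173

PD=0.6282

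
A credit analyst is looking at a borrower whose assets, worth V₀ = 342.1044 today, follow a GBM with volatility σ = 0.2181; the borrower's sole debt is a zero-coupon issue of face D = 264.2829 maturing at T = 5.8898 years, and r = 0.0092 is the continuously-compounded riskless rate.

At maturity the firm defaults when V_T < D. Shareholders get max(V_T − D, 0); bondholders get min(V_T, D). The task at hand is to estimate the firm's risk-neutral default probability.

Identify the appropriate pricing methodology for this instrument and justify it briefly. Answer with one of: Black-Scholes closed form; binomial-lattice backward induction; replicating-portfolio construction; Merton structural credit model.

Key observation: the data describe a firm's assets (V₀ = 342.1044, GBM) and a single zero-coupon debt of face 264.2829, so credit quantities follow from equity-as-call in the structural model.

framework: Merton structural credit model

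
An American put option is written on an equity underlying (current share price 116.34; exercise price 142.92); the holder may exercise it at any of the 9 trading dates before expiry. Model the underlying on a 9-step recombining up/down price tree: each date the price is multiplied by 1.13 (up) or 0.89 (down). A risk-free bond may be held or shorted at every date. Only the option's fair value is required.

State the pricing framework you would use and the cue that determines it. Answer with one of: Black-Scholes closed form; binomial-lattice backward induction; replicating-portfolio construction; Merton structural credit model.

Key observation: the defining feature is the embedded early-exercise option across 9 discrete dates on the spot-116.34 tree; pricing the strike-142.92 put means working backward with an exercise test at every node.

framework: binomial-lattice backward induction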